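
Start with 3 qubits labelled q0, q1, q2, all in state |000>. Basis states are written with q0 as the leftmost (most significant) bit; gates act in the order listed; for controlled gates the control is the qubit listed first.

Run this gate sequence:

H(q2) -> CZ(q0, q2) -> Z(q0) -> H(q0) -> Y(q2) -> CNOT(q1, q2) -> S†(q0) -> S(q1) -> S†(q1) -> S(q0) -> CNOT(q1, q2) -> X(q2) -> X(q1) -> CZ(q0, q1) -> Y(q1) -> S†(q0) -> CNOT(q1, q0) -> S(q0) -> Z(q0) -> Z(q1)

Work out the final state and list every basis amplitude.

After the circuit, the state carries amplitude 1/2 on |000>, -1/2 on |001>, 0 on |010>, 0 on |011>, 1/2 on |100>, -1/2 on |101>, 0 on |110>, 0 on |111>.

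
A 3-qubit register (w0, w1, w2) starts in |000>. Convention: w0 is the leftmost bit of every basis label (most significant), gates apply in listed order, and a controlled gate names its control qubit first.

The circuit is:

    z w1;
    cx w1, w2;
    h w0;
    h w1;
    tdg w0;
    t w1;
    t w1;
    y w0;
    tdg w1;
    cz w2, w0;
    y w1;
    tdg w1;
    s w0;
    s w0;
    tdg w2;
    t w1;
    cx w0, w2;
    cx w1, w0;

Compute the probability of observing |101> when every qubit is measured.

Outcome |101> occurs with probability 1/4.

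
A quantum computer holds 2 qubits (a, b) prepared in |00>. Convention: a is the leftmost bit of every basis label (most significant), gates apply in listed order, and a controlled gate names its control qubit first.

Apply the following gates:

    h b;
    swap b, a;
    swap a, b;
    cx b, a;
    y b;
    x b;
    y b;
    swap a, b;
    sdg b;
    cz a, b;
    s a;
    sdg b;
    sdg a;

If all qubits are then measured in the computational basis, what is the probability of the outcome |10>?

The probability of measuring |10> is 1/2.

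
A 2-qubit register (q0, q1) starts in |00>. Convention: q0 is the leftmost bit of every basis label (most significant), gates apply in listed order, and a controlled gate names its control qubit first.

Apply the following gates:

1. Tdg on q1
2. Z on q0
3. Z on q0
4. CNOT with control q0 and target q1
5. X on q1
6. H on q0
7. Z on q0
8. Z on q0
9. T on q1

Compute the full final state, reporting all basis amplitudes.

The resulting statevector has amplitude 0 on |00>, sqrt(2)*exp(I*pi/4)/2 on |01>, 0 on |10>, sqrt(2)*exp(I*pi/4)/2 on |11>.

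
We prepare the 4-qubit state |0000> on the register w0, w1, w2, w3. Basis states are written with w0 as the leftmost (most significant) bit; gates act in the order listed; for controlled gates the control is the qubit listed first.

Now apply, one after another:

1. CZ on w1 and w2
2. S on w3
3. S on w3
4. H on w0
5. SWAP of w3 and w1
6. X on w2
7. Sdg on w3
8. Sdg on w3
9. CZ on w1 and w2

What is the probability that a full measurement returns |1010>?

Outcome |1010> occurs with probability 1/2.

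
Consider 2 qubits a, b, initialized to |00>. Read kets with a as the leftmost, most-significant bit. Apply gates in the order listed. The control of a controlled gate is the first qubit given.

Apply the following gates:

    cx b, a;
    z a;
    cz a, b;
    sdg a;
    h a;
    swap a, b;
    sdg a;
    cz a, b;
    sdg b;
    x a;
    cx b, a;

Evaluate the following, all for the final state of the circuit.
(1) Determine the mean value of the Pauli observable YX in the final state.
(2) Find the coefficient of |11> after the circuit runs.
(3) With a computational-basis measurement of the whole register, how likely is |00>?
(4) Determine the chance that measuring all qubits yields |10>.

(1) The observable YX averages to 1.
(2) The amplitude on |11> is 0.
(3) A full measurement returns |00> with probability 0.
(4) A full measurement returns |10> with probability 1/2.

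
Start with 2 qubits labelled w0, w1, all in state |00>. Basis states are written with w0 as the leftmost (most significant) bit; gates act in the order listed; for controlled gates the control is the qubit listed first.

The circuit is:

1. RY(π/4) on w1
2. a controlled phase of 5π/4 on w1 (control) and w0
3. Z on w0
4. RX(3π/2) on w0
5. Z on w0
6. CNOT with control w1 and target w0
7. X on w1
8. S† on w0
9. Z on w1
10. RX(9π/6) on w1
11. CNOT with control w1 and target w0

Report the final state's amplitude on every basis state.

The resulting statevector has amplitude -I*sqrt(sqrt(2) + 2)/4 - I*sqrt(2 - sqrt(2))/4 on |00>, sqrt(2 - sqrt(2))/4 + sqrt(sqrt(2) + 2)/4 on |01>, -I*sqrt(2 - sqrt(2))/4 + I*sqrt(sqrt(2) + 2)/4 on |10>, -sqrt(sqrt(2) + 2)/4 + sqrt(2 - sqrt(2))/4 on |11>.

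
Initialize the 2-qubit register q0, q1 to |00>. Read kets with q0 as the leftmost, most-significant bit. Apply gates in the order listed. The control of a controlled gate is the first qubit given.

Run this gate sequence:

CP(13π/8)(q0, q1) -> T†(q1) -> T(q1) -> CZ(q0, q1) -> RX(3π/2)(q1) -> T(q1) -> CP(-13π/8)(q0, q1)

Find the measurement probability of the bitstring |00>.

A full measurement returns |00> with probability 1/2.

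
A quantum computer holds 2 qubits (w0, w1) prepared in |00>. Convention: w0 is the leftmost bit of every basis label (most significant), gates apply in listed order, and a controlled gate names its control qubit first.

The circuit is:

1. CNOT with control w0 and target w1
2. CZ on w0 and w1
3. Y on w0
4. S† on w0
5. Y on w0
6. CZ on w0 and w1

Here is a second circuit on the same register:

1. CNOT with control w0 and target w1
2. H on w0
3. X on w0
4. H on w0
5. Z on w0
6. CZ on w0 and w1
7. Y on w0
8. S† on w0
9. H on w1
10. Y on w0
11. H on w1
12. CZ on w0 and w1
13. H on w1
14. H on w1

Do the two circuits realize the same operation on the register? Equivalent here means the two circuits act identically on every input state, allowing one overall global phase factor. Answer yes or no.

Yes: on every input state the two circuits agree up to one overall phase factor.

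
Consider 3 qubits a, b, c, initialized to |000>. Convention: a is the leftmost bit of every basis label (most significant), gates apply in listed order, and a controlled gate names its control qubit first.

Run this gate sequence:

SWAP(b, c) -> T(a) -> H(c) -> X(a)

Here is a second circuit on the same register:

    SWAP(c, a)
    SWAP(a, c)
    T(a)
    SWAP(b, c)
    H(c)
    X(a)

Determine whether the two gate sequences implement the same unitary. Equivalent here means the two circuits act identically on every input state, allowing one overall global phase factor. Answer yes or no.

Yes — the two circuits implement the same unitary up to a global phase.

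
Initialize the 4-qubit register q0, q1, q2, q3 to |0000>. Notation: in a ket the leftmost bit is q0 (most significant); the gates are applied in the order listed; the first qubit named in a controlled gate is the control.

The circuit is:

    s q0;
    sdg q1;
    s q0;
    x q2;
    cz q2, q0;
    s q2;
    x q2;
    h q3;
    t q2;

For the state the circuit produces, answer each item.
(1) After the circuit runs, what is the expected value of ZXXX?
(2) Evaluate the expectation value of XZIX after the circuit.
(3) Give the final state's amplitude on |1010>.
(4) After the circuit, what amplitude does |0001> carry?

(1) The observable ZXXX averages to 0.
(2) In the final state, XZIX has expectation 0.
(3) The amplitude on |1010> is 0.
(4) |0001> carries amplitude sqrt(2)*I/2 in the final state.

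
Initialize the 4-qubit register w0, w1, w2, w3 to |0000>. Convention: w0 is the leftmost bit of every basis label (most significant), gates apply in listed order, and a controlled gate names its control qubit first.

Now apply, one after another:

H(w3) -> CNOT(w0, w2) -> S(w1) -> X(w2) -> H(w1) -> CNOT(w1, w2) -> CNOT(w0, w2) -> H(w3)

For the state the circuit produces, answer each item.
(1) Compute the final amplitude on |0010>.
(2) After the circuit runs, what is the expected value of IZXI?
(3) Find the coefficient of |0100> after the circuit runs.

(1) |0010> carries amplitude sqrt(2)/2 in the final state.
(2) The expectation value of IZXI is 0.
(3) |0100> carries amplitude sqrt(2)/2 in the final state.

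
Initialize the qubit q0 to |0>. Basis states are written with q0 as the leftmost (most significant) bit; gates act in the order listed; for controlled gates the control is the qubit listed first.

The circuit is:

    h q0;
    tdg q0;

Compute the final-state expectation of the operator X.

In the final state, X has expectation sqrt(2)/2.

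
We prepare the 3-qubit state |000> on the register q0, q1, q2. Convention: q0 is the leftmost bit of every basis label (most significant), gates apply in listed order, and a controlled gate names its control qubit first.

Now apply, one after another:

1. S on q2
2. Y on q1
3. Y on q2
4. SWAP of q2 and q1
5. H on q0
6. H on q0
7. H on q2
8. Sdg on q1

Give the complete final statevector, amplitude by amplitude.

After the circuit, the state carries amplitude sqrt(2)*I/2 on |010>, -sqrt(2)*I/2 on |011>, and 0 on every other basis state. Key observation: gates 5-6 undo each other exactly, leaving only the rest of the circuit to track.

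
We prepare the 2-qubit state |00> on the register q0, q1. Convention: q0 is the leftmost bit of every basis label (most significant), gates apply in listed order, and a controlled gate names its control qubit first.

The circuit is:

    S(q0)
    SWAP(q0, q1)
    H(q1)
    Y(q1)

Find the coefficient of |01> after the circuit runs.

|01> carries amplitude sqrt(2)*I/2 in the final state.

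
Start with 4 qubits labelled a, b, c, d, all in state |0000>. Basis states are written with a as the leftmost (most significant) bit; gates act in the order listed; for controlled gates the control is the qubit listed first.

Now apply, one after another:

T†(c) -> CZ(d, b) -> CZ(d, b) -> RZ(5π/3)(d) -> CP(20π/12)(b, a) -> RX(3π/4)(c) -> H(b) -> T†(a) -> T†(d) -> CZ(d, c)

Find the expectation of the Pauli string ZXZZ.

In the final state, ZXZZ has expectation -sqrt(2)/2. Key observation: gates 2-3 undo each other exactly, leaving only the rest of the circuit to track.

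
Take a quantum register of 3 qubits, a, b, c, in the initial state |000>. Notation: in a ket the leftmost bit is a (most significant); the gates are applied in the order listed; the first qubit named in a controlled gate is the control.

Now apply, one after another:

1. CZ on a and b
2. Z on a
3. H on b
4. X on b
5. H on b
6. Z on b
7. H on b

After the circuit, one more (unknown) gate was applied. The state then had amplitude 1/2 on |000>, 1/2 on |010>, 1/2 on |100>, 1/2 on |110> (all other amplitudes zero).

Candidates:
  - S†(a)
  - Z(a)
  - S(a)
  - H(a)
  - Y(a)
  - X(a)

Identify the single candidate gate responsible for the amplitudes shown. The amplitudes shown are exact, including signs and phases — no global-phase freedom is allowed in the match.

It was H(a) that produced the state shown. Key observation: the block from step 3 through step 6 cancels to the identity and can be dropped.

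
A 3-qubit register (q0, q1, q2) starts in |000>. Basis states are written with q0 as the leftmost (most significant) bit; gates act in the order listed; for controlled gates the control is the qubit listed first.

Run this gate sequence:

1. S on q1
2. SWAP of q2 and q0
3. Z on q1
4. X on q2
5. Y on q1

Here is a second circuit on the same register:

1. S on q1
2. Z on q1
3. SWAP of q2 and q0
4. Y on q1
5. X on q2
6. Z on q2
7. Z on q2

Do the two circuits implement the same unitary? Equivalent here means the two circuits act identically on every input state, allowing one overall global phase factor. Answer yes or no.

Yes, they are equivalent — the unitaries differ by at most a global phase.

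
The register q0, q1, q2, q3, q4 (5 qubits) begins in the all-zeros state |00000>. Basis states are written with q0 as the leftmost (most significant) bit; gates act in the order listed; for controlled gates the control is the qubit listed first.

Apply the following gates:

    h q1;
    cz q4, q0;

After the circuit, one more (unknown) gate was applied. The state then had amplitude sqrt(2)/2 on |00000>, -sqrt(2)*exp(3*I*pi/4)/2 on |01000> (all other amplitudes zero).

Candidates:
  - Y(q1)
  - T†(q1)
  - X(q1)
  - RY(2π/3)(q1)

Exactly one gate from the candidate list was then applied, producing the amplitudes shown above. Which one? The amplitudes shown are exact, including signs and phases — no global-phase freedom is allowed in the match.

The applied gate was T†(q1).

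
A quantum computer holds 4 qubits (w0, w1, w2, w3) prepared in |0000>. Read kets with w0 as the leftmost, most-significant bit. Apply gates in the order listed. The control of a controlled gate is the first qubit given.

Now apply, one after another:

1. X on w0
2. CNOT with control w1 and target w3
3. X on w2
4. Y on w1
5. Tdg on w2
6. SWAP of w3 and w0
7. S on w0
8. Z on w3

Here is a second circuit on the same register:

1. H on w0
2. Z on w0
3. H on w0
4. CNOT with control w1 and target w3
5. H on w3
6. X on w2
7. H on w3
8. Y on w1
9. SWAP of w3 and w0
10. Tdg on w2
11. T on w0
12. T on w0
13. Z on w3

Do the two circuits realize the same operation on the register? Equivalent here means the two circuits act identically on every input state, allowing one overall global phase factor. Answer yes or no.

Yes: on every input state the two circuits agree up to one overall phase factor.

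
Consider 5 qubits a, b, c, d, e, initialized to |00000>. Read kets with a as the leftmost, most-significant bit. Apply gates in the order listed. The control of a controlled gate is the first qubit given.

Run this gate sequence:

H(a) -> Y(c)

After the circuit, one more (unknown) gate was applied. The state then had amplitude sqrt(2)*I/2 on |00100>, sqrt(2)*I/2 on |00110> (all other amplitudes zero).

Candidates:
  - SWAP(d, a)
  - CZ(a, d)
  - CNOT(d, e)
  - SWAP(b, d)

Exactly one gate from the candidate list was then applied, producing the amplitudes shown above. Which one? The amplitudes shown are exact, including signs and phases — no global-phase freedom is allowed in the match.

The unique candidate consistent with the amplitudes is SWAP(d, a).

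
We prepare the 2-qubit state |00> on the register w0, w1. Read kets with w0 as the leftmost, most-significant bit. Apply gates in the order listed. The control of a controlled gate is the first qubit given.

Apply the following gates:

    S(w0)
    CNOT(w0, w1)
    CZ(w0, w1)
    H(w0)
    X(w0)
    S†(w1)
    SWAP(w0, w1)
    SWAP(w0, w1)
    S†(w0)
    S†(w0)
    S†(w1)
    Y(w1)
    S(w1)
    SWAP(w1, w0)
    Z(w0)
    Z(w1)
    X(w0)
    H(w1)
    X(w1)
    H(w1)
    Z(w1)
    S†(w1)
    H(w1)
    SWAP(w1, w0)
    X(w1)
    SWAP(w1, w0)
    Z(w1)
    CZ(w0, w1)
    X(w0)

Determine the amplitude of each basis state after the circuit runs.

The final amplitudes are 1/2 - I/2 on |00>, 1/2 + I/2 on |01>, 0 on |10>, 0 on |11>. Key observation: steps 18-21 multiply out to the identity, so the circuit reduces to the remaining gates.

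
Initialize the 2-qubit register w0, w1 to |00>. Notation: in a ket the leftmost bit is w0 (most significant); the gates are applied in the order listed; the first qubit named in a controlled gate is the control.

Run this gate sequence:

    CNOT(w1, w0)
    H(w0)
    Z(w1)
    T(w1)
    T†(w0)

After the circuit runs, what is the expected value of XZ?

The observable XZ averages to sqrt(2)/2.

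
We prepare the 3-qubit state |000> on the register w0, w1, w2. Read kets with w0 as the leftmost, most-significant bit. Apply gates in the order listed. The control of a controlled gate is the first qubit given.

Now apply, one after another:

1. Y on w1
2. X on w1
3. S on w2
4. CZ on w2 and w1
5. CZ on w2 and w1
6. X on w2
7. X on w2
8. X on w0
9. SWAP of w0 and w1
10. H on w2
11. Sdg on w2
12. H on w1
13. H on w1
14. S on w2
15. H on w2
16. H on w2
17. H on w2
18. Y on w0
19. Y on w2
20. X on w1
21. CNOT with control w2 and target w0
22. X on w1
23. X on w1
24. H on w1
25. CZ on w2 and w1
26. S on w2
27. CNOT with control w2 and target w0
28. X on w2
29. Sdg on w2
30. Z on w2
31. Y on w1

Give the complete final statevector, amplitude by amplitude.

After the circuit, the state carries amplitude sqrt(2)*I/2 on |100>, sqrt(2)*I/2 on |110>, and 0 on every other basis state. Key observation: gates 10-15 undo each other exactly, leaving only the rest of the circuit to track.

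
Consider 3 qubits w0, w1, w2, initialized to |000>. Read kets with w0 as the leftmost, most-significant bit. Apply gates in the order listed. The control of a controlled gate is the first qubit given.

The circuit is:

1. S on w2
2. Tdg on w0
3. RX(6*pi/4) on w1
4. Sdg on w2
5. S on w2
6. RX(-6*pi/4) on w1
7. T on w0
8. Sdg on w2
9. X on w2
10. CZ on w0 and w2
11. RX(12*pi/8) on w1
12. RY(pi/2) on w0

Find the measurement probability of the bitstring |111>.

Outcome |111> occurs with probability 1/4. Key observation: the block from step 1 through step 8 cancels to the identity and can be dropped.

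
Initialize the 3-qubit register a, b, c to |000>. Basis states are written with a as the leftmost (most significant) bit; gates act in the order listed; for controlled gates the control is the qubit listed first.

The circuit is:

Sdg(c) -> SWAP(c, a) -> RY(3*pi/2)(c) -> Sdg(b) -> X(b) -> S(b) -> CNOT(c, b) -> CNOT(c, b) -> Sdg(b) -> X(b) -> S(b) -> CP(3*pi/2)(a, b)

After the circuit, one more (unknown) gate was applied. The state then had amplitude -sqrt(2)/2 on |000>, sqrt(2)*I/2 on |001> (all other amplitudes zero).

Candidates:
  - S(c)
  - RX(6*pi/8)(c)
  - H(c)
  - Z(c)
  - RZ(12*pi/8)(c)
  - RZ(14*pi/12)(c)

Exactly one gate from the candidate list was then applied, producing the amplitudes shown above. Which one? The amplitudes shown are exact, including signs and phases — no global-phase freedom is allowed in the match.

The applied gate was S(c). Key observation: gates 4-11 undo each other exactly, leaving only the rest of the circuit to track.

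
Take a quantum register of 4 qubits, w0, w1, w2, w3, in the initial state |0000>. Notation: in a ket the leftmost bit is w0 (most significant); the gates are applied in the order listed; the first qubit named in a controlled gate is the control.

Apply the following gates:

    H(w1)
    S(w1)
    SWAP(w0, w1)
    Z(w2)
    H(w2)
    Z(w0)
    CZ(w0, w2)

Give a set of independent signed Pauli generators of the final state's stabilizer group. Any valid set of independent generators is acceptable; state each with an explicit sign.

The stabilizer group can be generated by -YIZI, +ZIXI, +IZII, +IIIZ, among other valid generating sets.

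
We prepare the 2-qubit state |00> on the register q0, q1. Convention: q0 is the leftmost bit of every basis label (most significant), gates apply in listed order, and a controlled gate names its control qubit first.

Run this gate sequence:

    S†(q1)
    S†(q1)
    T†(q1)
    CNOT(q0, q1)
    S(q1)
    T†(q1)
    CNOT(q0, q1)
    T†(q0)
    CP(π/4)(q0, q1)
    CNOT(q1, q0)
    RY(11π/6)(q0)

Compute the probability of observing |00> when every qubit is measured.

A full measurement returns |00> with probability sqrt(3)/4 + 1/2.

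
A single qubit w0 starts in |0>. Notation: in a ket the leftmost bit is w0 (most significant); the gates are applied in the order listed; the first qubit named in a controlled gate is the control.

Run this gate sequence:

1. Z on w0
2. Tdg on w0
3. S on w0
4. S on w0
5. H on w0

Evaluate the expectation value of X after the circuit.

The expectation value of X is 1.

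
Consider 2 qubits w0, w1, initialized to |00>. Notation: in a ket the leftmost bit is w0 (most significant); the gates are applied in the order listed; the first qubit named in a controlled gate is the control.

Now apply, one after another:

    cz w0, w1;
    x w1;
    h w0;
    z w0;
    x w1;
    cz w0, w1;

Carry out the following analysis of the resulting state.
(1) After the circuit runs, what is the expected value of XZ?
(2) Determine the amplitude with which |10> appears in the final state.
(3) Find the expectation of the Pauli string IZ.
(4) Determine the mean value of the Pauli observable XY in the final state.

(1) The observable XZ averages to -1.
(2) |10> carries amplitude -sqrt(2)/2 in the final state.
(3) In the final state, IZ has expectation 1.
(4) The observable XY averages to 0.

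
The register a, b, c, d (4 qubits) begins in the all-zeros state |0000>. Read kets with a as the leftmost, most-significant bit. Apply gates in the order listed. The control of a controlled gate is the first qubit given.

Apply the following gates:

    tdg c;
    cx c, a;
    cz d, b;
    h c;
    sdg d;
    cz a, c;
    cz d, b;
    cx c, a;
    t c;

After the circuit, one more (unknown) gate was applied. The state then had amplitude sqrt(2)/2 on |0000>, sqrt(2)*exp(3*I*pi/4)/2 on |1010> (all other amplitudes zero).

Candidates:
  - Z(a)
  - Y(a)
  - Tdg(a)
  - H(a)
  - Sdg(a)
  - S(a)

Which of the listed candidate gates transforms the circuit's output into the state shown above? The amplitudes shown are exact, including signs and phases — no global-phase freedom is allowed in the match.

The applied gate was S(a).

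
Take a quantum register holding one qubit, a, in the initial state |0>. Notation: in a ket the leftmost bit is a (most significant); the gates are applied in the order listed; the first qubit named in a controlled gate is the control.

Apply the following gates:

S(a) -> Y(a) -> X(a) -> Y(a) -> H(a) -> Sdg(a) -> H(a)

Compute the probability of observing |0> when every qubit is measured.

The probability of measuring |0> is 1/2.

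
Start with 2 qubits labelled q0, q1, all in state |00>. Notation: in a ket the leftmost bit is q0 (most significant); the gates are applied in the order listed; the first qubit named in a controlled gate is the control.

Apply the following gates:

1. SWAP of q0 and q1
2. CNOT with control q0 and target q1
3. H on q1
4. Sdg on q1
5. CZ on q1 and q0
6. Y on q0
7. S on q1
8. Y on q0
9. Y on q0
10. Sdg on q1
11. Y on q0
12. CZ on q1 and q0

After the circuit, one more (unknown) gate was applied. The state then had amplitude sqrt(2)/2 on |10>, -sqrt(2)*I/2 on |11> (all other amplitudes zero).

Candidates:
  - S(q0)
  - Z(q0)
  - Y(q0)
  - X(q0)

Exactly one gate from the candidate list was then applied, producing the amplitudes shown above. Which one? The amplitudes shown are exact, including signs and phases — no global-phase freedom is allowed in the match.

It was X(q0) that produced the state shown. Key observation: the block from step 5 through step 12 cancels to the identity and can be dropped.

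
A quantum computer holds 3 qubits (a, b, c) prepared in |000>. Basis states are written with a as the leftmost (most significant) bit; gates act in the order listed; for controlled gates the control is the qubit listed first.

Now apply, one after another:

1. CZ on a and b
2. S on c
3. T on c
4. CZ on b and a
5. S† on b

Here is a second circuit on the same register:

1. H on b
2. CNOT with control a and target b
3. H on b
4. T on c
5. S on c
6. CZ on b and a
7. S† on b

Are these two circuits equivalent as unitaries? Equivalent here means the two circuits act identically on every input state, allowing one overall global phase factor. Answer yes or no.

Yes, they are equivalent — the unitaries differ by at most a global phase.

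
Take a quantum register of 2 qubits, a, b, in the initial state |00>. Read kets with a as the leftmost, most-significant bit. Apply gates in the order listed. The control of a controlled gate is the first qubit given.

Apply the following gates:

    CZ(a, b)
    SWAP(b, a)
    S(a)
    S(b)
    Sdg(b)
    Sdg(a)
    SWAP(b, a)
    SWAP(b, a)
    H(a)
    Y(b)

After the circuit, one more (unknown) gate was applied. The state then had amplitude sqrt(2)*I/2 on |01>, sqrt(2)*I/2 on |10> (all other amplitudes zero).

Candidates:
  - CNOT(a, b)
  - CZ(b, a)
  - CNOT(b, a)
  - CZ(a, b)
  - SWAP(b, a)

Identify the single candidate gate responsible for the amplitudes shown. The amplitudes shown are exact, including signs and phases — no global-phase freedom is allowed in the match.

The unique candidate consistent with the amplitudes is CNOT(a, b). Key observation: the block from step 2 through step 7 cancels to the identity and can be dropped.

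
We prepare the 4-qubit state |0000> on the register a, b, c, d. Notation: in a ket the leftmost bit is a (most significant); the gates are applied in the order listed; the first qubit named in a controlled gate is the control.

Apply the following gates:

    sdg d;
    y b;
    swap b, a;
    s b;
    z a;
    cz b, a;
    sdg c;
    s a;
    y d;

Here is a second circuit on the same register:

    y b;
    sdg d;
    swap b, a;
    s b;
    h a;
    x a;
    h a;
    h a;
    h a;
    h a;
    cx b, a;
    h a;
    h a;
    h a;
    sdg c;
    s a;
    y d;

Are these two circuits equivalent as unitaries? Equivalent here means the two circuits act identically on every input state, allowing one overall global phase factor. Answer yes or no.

Yes: on every input state the two circuits agree up to one overall phase factor.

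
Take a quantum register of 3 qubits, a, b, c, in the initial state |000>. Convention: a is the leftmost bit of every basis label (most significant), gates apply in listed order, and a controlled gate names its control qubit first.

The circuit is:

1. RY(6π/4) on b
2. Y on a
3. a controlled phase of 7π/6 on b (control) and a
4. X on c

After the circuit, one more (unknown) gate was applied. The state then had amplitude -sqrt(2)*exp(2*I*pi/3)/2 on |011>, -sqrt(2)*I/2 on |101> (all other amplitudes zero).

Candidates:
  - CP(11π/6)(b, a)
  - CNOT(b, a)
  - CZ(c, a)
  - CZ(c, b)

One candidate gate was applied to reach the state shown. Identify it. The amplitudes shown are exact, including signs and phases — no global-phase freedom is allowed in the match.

The applied gate was CNOT(b, a).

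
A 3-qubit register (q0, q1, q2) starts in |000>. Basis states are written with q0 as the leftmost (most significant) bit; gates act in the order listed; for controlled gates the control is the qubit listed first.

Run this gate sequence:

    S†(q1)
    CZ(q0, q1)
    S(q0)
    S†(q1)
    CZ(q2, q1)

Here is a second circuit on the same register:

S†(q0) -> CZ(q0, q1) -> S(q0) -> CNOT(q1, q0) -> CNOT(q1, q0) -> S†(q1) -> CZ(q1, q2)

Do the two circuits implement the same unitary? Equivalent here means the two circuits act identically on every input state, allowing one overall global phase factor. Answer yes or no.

No, they are not equivalent — no single phase factor reconciles the two unitaries.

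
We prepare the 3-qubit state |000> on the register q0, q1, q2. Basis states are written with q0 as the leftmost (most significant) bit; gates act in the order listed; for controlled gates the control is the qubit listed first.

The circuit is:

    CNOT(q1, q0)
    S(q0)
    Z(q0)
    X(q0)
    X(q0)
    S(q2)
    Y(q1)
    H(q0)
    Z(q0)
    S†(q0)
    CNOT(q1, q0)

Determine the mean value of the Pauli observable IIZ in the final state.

The expectation value of IIZ is 1.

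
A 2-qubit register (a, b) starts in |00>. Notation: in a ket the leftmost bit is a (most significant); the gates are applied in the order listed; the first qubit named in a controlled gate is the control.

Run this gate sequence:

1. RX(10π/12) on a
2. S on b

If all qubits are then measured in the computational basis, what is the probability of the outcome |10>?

A full measurement returns |10> with probability sqrt(3)/4 + 1/2.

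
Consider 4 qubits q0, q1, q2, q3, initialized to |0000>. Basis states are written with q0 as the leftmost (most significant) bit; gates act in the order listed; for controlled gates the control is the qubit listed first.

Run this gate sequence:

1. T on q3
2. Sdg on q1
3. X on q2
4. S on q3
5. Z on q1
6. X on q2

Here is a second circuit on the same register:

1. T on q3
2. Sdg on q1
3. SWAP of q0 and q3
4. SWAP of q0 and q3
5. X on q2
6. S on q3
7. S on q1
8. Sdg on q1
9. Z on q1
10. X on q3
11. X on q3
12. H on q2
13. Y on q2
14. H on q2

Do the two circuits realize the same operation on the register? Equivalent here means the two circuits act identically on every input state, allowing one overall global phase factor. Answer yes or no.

No — the two circuits implement different unitaries, even allowing a global phase.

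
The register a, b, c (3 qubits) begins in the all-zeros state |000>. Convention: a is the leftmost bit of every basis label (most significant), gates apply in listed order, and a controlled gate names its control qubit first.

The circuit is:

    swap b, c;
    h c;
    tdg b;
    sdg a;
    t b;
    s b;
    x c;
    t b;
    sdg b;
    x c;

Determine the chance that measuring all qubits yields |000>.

A full measurement returns |000> with probability 1/2.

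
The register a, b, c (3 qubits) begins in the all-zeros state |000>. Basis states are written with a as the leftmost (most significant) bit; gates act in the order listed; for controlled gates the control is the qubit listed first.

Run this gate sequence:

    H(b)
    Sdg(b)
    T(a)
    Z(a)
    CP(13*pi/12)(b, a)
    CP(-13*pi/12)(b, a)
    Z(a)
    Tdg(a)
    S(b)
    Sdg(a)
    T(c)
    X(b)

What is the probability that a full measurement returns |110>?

Outcome |110> occurs with probability 0. Key observation: steps 2-9 multiply out to the identity, so the circuit reduces to the remaining gates.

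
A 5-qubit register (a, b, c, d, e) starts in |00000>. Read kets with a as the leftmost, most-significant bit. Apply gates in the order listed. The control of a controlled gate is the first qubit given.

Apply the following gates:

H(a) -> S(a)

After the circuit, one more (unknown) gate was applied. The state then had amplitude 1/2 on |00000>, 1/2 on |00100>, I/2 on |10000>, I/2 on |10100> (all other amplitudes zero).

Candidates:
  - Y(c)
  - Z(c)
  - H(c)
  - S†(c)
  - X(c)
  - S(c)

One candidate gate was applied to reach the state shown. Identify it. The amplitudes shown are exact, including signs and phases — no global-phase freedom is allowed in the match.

The unique candidate consistent with the amplitudes is H(c).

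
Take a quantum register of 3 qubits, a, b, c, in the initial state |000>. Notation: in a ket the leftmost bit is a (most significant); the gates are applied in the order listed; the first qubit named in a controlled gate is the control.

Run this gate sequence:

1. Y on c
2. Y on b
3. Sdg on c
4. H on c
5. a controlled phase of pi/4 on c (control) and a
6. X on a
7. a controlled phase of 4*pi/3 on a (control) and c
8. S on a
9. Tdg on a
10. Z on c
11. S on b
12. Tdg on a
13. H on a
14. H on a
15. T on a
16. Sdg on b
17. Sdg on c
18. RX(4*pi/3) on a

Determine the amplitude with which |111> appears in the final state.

|111> carries amplitude sqrt(2)*exp(7*I*pi/12)/4 in the final state. Key observation: steps 11-16 multiply out to the identity, so the circuit reduces to the remaining gates.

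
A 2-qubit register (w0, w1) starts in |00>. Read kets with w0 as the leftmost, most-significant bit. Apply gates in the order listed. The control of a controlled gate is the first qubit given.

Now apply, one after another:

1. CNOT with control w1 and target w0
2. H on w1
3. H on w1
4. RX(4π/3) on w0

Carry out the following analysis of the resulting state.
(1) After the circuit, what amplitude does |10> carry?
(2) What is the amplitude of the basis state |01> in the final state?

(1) The amplitude on |10> is -sqrt(3)*I/2. Key observation: gates 2-3 undo each other exactly, leaving only the rest of the circuit to track.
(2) The amplitude on |01> is 0.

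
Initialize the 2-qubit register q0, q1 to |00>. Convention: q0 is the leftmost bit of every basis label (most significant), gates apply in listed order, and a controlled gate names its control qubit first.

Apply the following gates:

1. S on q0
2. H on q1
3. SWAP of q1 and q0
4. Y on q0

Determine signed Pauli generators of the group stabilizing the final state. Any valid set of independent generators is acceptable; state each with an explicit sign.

One valid set of independent stabilizer generators is -XI, +IZ (any independent generating set of the same group is equally correct).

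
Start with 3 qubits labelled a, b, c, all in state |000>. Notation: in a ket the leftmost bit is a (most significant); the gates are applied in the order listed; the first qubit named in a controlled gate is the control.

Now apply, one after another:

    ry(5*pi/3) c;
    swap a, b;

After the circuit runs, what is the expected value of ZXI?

The expectation value of ZXI is 0.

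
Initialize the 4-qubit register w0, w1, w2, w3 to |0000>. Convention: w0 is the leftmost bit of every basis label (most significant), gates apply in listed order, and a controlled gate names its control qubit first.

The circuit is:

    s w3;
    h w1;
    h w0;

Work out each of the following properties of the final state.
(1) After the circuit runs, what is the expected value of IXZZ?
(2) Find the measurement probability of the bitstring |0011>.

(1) The expectation value of IXZZ is 1.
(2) A full measurement returns |0011> with probability 0.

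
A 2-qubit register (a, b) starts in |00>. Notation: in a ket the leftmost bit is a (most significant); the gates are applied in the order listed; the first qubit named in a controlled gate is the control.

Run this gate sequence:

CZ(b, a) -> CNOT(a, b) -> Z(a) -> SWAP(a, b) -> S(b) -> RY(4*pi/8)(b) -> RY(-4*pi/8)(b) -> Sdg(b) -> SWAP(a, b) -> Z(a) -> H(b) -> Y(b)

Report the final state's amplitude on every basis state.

After the circuit, the state carries amplitude -sqrt(2)*I/2 on |00>, sqrt(2)*I/2 on |01>, 0 on |10>, 0 on |11>.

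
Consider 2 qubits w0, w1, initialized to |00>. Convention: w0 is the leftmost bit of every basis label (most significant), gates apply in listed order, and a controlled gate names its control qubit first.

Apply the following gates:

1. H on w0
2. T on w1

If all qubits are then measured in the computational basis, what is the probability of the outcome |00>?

The probability of measuring |00> is 1/2.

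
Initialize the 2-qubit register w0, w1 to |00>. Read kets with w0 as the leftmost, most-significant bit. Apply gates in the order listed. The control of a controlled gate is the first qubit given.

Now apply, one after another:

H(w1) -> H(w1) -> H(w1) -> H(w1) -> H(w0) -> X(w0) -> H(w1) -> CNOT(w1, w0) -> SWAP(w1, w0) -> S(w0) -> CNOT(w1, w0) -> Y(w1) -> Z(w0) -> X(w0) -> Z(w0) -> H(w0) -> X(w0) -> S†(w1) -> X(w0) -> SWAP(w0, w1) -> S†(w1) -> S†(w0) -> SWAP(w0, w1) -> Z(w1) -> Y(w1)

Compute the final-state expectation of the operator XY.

The expectation value of XY is 0.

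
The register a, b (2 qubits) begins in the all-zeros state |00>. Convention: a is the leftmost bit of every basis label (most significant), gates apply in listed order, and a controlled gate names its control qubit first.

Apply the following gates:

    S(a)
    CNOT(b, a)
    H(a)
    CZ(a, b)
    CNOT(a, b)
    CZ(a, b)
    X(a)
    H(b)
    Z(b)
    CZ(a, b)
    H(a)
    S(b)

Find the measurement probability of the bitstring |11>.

Outcome |11> occurs with probability 1/2.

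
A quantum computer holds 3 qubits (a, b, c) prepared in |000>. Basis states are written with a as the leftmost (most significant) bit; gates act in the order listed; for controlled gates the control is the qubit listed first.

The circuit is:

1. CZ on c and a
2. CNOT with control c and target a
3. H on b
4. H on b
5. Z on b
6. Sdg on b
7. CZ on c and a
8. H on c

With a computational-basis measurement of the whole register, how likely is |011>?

A full measurement returns |011> with probability 0.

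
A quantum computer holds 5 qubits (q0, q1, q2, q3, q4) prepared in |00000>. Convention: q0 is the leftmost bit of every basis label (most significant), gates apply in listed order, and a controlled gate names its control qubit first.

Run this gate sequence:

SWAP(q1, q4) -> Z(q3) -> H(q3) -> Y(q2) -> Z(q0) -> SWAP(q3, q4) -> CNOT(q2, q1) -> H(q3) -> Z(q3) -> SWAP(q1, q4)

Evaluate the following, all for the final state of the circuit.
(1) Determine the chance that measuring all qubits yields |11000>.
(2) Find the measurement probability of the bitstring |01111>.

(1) Outcome |11000> occurs with probability 0.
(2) The probability of measuring |01111> is 1/4.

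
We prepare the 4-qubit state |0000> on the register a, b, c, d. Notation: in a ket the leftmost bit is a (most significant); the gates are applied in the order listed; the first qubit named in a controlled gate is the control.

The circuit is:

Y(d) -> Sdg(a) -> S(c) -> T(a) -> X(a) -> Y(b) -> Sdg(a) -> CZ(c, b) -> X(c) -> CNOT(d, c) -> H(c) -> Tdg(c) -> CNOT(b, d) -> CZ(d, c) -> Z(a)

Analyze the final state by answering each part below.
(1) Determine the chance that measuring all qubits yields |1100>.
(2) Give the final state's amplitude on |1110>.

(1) A full measurement returns |1100> with probability 1/2.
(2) The amplitude on |1110> is -sqrt(2)*exp(I*pi/4)/2.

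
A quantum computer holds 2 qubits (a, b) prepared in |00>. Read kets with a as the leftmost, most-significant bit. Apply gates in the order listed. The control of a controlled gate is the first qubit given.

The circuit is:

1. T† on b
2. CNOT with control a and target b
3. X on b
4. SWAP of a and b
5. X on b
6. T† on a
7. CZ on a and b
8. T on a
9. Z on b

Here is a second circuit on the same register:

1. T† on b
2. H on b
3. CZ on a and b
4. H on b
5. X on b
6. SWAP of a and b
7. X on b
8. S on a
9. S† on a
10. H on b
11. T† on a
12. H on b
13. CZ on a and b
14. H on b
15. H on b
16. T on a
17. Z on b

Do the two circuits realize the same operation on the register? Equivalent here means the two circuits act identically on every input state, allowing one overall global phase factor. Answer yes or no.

Yes — the two circuits implement the same unitary up to a global phase.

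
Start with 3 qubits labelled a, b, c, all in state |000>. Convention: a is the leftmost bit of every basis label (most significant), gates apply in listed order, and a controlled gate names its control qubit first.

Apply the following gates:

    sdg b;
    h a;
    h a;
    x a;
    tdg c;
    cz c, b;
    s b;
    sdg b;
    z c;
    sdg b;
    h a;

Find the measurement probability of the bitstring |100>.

A full measurement returns |100> with probability 1/2.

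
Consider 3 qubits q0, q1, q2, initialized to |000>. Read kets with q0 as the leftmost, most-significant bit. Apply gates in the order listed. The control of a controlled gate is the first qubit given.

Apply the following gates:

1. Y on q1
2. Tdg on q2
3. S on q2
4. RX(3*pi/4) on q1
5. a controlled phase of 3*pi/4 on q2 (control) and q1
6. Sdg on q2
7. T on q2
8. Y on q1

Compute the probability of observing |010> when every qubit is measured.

Outcome |010> occurs with probability sqrt(2)/4 + 1/2.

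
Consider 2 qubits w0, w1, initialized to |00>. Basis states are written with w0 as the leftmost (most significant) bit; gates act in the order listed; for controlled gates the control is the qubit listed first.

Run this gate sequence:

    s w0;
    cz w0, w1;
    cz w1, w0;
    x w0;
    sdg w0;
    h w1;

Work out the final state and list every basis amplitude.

After the circuit, the state carries amplitude 0 on |00>, 0 on |01>, -sqrt(2)*I/2 on |10>, -sqrt(2)*I/2 on |11>.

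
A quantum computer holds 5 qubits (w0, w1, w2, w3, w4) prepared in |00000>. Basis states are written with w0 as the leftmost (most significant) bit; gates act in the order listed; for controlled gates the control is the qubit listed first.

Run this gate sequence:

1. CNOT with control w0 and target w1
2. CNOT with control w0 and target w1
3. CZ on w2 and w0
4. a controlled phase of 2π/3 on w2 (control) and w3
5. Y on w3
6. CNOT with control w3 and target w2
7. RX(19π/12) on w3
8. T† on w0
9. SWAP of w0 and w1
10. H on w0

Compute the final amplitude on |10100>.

|10100> carries amplitude -sqrt(4 - 2*sqrt(2))/8 + sqrt(6*sqrt(2) + 12)/8 in the final state.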